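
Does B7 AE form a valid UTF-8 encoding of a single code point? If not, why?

invalid (continuation byte with no leading byte)

Byte 0xB7 = 10110111 has the form 10xxxxxx — a continuation byte — but there is no preceding leading byte.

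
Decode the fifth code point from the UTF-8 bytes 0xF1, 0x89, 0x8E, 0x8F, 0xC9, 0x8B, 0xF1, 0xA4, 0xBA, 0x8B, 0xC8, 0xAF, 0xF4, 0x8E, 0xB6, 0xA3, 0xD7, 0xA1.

U+10EDA3

Offset 0: leading byte 0xF1 = 11110001 → 4-byte char #1 = F1 89 8E 8F.
Offset 4: leading byte 0xC9 = 11001001 → 2-byte char #2 = C9 8B.
Offset 6: leading byte 0xF1 = 11110001 → 4-byte char #3 = F1 A4 BA 8B.
Offset 10: leading byte 0xC8 = 11001000 → 2-byte char #4 = C8 AF.
Offset 12: leading byte 0xF4 = 11110100 → 4-byte char #5 = F4 8E B6 A3.
Leading byte 0xF4 = 11110100 matches 11110xxx → 4-byte sequence.
Byte 1: 0xF4 = 11110100, payload 100 (3 bits).
Byte 2: 0x8E = 10001110 (10xxxxxx ✓), payload 001110.
Byte 3: 0xB6 = 10110110 (10xxxxxx ✓), payload 110110.
Byte 4: 0xA3 = 10100011 (10xxxxxx ✓), payload 100011.
Concatenate: 100001110110110100011 = 0x10EDA3 (21 bits → U+10EDA3).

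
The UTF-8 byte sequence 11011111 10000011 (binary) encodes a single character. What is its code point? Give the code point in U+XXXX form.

Leading byte 0xDF = 11011111 matches 110xxxxx → 2-byte sequence.
Byte 1: 0xDF = 11011111, payload 11111 (5 bits).
Byte 2: 0x83 = 10000011 (10xxxxxx ✓), payload 000011.
Concatenate: 11111000011 = 0x7C3 (11 bits → U+07C3).

U+07C3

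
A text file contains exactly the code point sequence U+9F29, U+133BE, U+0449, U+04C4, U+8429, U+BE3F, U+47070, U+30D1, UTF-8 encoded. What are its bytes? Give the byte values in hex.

E9 BC A9 F0 93 8E BE D1 89 D3 84 E8 90 A9 EB B8 BF F1 87 81 B0 E3 83 91

U+9F29: 3-byte form → E9 BC A9.
U+133BE: 4-byte form → F0 93 8E BE.
U+0449: 2-byte form → D1 89.
U+04C4: 2-byte form → D3 84.
U+8429: 3-byte form → E8 90 A9.
U+BE3F: 3-byte form → EB B8 BF.
U+47070: 4-byte form → F1 87 81 B0.
U+30D1: 3-byte form → E3 83 91.
Concatenated (24 bytes): E9 BC A9 F0 93 8E BE D1 89 D3 84 E8 90 A9 EB B8 BF F1 87 81 B0 E3 83 91.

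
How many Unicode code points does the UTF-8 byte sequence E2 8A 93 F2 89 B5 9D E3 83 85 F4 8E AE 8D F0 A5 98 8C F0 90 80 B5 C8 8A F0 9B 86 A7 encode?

8

Byte at offset 0: 0xE2 = 11100010 → 3-byte char (#1). Advance 3.
Byte at offset 3: 0xF2 = 11110010 → 4-byte char (#2). Advance 4.
Byte at offset 7: 0xE3 = 11100011 → 3-byte char (#3). Advance 3.
Byte at offset 10: 0xF4 = 11110100 → 4-byte char (#4). Advance 4.
Byte at offset 14: 0xF0 = 11110000 → 4-byte char (#5). Advance 4.
Byte at offset 18: 0xF0 = 11110000 → 4-byte char (#6). Advance 4.
Byte at offset 22: 0xC8 = 11001000 → 2-byte char (#7). Advance 2.
Byte at offset 24: 0xF0 = 11110000 → 4-byte char (#8). Advance 4.
Reached end at offset 28 after 8 code points.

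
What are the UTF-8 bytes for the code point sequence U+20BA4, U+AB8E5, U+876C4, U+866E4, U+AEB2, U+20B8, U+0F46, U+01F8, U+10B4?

F0 A0 AE A4 F2 AB A3 A5 F2 87 9B 84 F2 86 9B A4 EA BA B2 E2 82 B8 E0 BD 86 C7 B8 E1 82 B4

U+20BA4: 4-byte form → F0 A0 AE A4.
U+AB8E5: 4-byte form → F2 AB A3 A5.
U+876C4: 4-byte form → F2 87 9B 84.
U+866E4: 4-byte form → F2 86 9B A4.
U+AEB2: 3-byte form → EA BA B2.
U+20B8: 3-byte form → E2 82 B8.
U+0F46: 3-byte form → E0 BD 86.
U+01F8: 2-byte form → C7 B8.
U+10B4: 3-byte form → E1 82 B4.
Concatenated (30 bytes): F0 A0 AE A4 F2 AB A3 A5 F2 87 9B 84 F2 86 9B A4 EA BA B2 E2 82 B8 E0 BD 86 C7 B8 E1 82 B4.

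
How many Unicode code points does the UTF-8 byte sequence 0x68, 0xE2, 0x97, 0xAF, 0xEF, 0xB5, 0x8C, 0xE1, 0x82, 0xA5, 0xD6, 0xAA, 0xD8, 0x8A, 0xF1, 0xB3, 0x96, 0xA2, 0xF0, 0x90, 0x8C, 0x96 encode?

8

Byte at offset 0: 0x68 = 01101000 → 1-byte char (#1). Advance 1.
Byte at offset 1: 0xE2 = 11100010 → 3-byte char (#2). Advance 3.
Byte at offset 4: 0xEF = 11101111 → 3-byte char (#3). Advance 3.
Byte at offset 7: 0xE1 = 11100001 → 3-byte char (#4). Advance 3.
Byte at offset 10: 0xD6 = 11010110 → 2-byte char (#5). Advance 2.
Byte at offset 12: 0xD8 = 11011000 → 2-byte char (#6). Advance 2.
Byte at offset 14: 0xF1 = 11110001 → 4-byte char (#7). Advance 4.
Byte at offset 18: 0xF0 = 11110000 → 4-byte char (#8). Advance 4.
Reached end at offset 22 after 8 code points.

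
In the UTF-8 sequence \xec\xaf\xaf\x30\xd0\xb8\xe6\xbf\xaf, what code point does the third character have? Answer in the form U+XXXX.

U+0438

Offset 0: leading byte 0xEC = 11101100 → 3-byte char #1 = EC AF AF.
Offset 3: leading byte 0x30 = 00110000 → 1-byte char #2 = 30.
Offset 4: leading byte 0xD0 = 11010000 → 2-byte char #3 = D0 B8.
Leading byte 0xD0 = 11010000 matches 110xxxxx → 2-byte sequence.
Byte 1: 0xD0 = 11010000, payload 10000 (5 bits).
Byte 2: 0xB8 = 10111000 (10xxxxxx ✓), payload 111000.
Concatenate: 10000111000 = 0x438 (11 bits → U+0438).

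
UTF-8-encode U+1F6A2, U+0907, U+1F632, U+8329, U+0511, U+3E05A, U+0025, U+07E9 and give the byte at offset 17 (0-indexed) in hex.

0xBE

U+1F6A2 → 4-byte form F0 9F 9A A2 at offsets 0–3.
U+0907 → 3-byte form E0 A4 87 at offsets 4–6.
U+1F632 → 4-byte form F0 9F 98 B2 at offsets 7–10.
U+8329 → 3-byte form E8 8C A9 at offsets 11–13.
U+0511 → 2-byte form D4 91 at offsets 14–15.
U+3E05A → 4-byte form F0 BE 81 9A at offsets 16–19.
Offset 17 falls in char 6's range; it's byte 2 of F0 BE 81 9A = 0xBE.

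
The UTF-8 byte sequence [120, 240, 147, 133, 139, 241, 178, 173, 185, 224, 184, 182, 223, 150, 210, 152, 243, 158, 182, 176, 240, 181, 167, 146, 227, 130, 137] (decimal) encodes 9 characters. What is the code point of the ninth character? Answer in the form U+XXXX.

Offset 0: leading byte 0x78 = 01111000 → 1-byte char #1 = 78.
Offset 1: leading byte 0xF0 = 11110000 → 4-byte char #2 = F0 93 85 8B.
Offset 5: leading byte 0xF1 = 11110001 → 4-byte char #3 = F1 B2 AD B9.
Offset 9: leading byte 0xE0 = 11100000 → 3-byte char #4 = E0 B8 B6.
Offset 12: leading byte 0xDF = 11011111 → 2-byte char #5 = DF 96.
Offset 14: leading byte 0xD2 = 11010010 → 2-byte char #6 = D2 98.
Offset 16: leading byte 0xF3 = 11110011 → 4-byte char #7 = F3 9E B6 B0.
Offset 20: leading byte 0xF0 = 11110000 → 4-byte char #8 = F0 B5 A7 92.
Offset 24: leading byte 0xE3 = 11100011 → 3-byte char #9 = E3 82 89.
Leading byte 0xE3 = 11100011 matches 1110xxxx → 3-byte sequence.
Byte 1: 0xE3 = 11100011, payload 0011 (4 bits).
Byte 2: 0x82 = 10000010 (10xxxxxx ✓), payload 000010.
Byte 3: 0x89 = 10001001 (10xxxxxx ✓), payload 001001.
Concatenate: 0011000010001001 = 0x3089 (16 bits → U+3089).

U+3089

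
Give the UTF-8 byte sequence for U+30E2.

E3 83 A2

U+30E2 = 0x30E2 = 12514 decimal. In range U+0800–U+FFFF → 3-byte form: 1110xxxx 10xxxxxx 10xxxxxx.
Binary (16 bits): 0011000011100010.
Split 4+6+6: 0011 | 000011 | 100010.
Byte 1: 11100011 = 0xE3.
Byte 2: 10000011 = 0x83.
Byte 3: 10100010 = 0xA2.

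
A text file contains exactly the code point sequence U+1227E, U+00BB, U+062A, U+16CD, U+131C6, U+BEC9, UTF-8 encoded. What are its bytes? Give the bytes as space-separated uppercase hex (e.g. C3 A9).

U+1227E: 4-byte form → F0 92 89 BE.
U+00BB: 2-byte form → C2 BB.
U+062A: 2-byte form → D8 AA.
U+16CD: 3-byte form → E1 9B 8D.
U+131C6: 4-byte form → F0 93 87 86.
U+BEC9: 3-byte form → EB BB 89.
Concatenated (18 bytes): F0 92 89 BE C2 BB D8 AA E1 9B 8D F0 93 87 86 EB BB 89.

F0 92 89 BE C2 BB D8 AA E1 9B 8D F0 93 87 86 EB BB 89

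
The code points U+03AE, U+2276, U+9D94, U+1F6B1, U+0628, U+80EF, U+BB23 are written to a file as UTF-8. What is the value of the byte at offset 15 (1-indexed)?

1-indexed offset 15 is 0-indexed offset 14.
U+03AE → 2-byte form CE AE at offsets 0–1.
U+2276 → 3-byte form E2 89 B6 at offsets 2–4.
U+9D94 → 3-byte form E9 B6 94 at offsets 5–7.
U+1F6B1 → 4-byte form F0 9F 9A B1 at offsets 8–11.
U+0628 → 2-byte form D8 A8 at offsets 12–13.
U+80EF → 3-byte form E8 83 AF at offsets 14–16.
Offset 14 falls in char 6's range; it's byte 1 of E8 83 AF = 0xE8.

0xE8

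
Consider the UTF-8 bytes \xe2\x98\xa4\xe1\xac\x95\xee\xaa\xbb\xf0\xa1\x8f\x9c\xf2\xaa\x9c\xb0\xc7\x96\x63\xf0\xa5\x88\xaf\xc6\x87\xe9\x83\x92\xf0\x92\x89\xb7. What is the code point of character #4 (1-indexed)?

Offset 0: leading byte 0xE2 = 11100010 → 3-byte char #1 = E2 98 A4.
Offset 3: leading byte 0xE1 = 11100001 → 3-byte char #2 = E1 AC 95.
Offset 6: leading byte 0xEE = 11101110 → 3-byte char #3 = EE AA BB.
Offset 9: leading byte 0xF0 = 11110000 → 4-byte char #4 = F0 A1 8F 9C.
Leading byte 0xF0 = 11110000 matches 11110xxx → 4-byte sequence.
Byte 1: 0xF0 = 11110000, payload 000 (3 bits).
Byte 2: 0xA1 = 10100001 (10xxxxxx ✓), payload 100001.
Byte 3: 0x8F = 10001111 (10xxxxxx ✓), payload 001111.
Byte 4: 0x9C = 10011100 (10xxxxxx ✓), payload 011100.
Concatenate: 000100001001111011100 = 0x213DC (21 bits → U+213DC).

U+213DC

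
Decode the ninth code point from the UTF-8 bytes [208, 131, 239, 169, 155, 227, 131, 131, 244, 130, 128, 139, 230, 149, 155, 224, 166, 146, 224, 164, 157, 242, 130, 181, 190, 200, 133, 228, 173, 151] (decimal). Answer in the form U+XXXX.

Offset 0: leading byte 0xD0 = 11010000 → 2-byte char #1 = D0 83.
Offset 2: leading byte 0xEF = 11101111 → 3-byte char #2 = EF A9 9B.
Offset 5: leading byte 0xE3 = 11100011 → 3-byte char #3 = E3 83 83.
Offset 8: leading byte 0xF4 = 11110100 → 4-byte char #4 = F4 82 80 8B.
Offset 12: leading byte 0xE6 = 11100110 → 3-byte char #5 = E6 95 9B.
Offset 15: leading byte 0xE0 = 11100000 → 3-byte char #6 = E0 A6 92.
Offset 18: leading byte 0xE0 = 11100000 → 3-byte char #7 = E0 A4 9D.
Offset 21: leading byte 0xF2 = 11110010 → 4-byte char #8 = F2 82 B5 BE.
Offset 25: leading byte 0xC8 = 11001000 → 2-byte char #9 = C8 85.
Leading byte 0xC8 = 11001000 matches 110xxxxx → 2-byte sequence.
Byte 1: 0xC8 = 11001000, payload 01000 (5 bits).
Byte 2: 0x85 = 10000101 (10xxxxxx ✓), payload 000101.
Concatenate: 01000000101 = 0x205 (11 bits → U+0205).

U+0205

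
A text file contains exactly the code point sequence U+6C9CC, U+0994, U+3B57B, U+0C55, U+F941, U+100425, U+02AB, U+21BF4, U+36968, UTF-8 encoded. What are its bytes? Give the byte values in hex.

U+6C9CC: 4-byte form → F1 AC A7 8C.
U+0994: 3-byte form → E0 A6 94.
U+3B57B: 4-byte form → F0 BB 95 BB.
U+0C55: 3-byte form → E0 B1 95.
U+F941: 3-byte form → EF A5 81.
U+100425: 4-byte form → F4 80 90 A5.
U+02AB: 2-byte form → CA AB.
U+21BF4: 4-byte form → F0 A1 AF B4.
U+36968: 4-byte form → F0 B6 A5 A8.
Concatenated (31 bytes): F1 AC A7 8C E0 A6 94 F0 BB 95 BB E0 B1 95 EF A5 81 F4 80 90 A5 CA AB F0 A1 AF B4 F0 B6 A5 A8.

F1 AC A7 8C E0 A6 94 F0 BB 95 BB E0 B1 95 EF A5 81 F4 80 90 A5 CA AB F0 A1 AF B4 F0 B6 A5 A8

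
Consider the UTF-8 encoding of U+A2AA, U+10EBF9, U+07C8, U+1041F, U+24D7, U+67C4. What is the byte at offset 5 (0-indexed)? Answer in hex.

0xAF

U+A2AA → 3-byte form EA 8A AA at offsets 0–2.
U+10EBF9 → 4-byte form F4 8E AF B9 at offsets 3–6.
Offset 5 falls in char 2's range; it's byte 3 of F4 8E AF B9 = 0xAF.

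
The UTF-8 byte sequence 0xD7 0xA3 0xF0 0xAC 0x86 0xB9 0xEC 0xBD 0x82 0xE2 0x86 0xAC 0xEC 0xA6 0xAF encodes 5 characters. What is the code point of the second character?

Offset 0: leading byte 0xD7 = 11010111 → 2-byte char #1 = D7 A3.
Offset 2: leading byte 0xF0 = 11110000 → 4-byte char #2 = F0 AC 86 B9.
Leading byte 0xF0 = 11110000 matches 11110xxx → 4-byte sequence.
Byte 1: 0xF0 = 11110000, payload 000 (3 bits).
Byte 2: 0xAC = 10101100 (10xxxxxx ✓), payload 101100.
Byte 3: 0x86 = 10000110 (10xxxxxx ✓), payload 000110.
Byte 4: 0xB9 = 10111001 (10xxxxxx ✓), payload 111001.
Concatenate: 000101100000110111001 = 0x2C1B9 (21 bits → U+2C1B9).

U+2C1B9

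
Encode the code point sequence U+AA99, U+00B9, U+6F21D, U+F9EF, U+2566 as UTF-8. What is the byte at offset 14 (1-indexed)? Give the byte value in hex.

1-indexed offset 14 is 0-indexed offset 13.
U+AA99 → 3-byte form EA AA 99 at offsets 0–2.
U+00B9 → 2-byte form C2 B9 at offsets 3–4.
U+6F21D → 4-byte form F1 AF 88 9D at offsets 5–8.
U+F9EF → 3-byte form EF A7 AF at offsets 9–11.
U+2566 → 3-byte form E2 95 A6 at offsets 12–14.
Offset 13 falls in char 5's range; it's byte 2 of E2 95 A6 = 0x95.

0x95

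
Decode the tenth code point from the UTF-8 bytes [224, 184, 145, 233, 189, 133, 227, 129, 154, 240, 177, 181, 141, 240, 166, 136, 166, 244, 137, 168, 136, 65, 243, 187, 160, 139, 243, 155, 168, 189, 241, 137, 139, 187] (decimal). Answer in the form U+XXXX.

Offset 0: leading byte 0xE0 = 11100000 → 3-byte char #1 = E0 B8 91.
Offset 3: leading byte 0xE9 = 11101001 → 3-byte char #2 = E9 BD 85.
Offset 6: leading byte 0xE3 = 11100011 → 3-byte char #3 = E3 81 9A.
Offset 9: leading byte 0xF0 = 11110000 → 4-byte char #4 = F0 B1 B5 8D.
Offset 13: leading byte 0xF0 = 11110000 → 4-byte char #5 = F0 A6 88 A6.
Offset 17: leading byte 0xF4 = 11110100 → 4-byte char #6 = F4 89 A8 88.
Offset 21: leading byte 0x41 = 01000001 → 1-byte char #7 = 41.
Offset 22: leading byte 0xF3 = 11110011 → 4-byte char #8 = F3 BB A0 8B.
Offset 26: leading byte 0xF3 = 11110011 → 4-byte char #9 = F3 9B A8 BD.
Offset 30: leading byte 0xF1 = 11110001 → 4-byte char #10 = F1 89 8B BB.
Leading byte 0xF1 = 11110001 matches 11110xxx → 4-byte sequence.
Byte 1: 0xF1 = 11110001, payload 001 (3 bits).
Byte 2: 0x89 = 10001001 (10xxxxxx ✓), payload 001001.
Byte 3: 0x8B = 10001011 (10xxxxxx ✓), payload 001011.
Byte 4: 0xBB = 10111011 (10xxxxxx ✓), payload 111011.
Concatenate: 001001001001011111011 = 0x492FB (21 bits → U+492FB).

U+492FB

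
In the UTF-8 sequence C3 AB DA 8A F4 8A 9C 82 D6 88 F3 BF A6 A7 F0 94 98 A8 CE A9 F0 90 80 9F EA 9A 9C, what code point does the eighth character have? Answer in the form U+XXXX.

U+1001F

Offset 0: leading byte 0xC3 = 11000011 → 2-byte char #1 = C3 AB.
Offset 2: leading byte 0xDA = 11011010 → 2-byte char #2 = DA 8A.
Offset 4: leading byte 0xF4 = 11110100 → 4-byte char #3 = F4 8A 9C 82.
Offset 8: leading byte 0xD6 = 11010110 → 2-byte char #4 = D6 88.
Offset 10: leading byte 0xF3 = 11110011 → 4-byte char #5 = F3 BF A6 A7.
Offset 14: leading byte 0xF0 = 11110000 → 4-byte char #6 = F0 94 98 A8.
Offset 18: leading byte 0xCE = 11001110 → 2-byte char #7 = CE A9.
Offset 20: leading byte 0xF0 = 11110000 → 4-byte char #8 = F0 90 80 9F.
Leading byte 0xF0 = 11110000 matches 11110xxx → 4-byte sequence.
Byte 1: 0xF0 = 11110000, payload 000 (3 bits).
Byte 2: 0x90 = 10010000 (10xxxxxx ✓), payload 010000.
Byte 3: 0x80 = 10000000 (10xxxxxx ✓), payload 000000.
Byte 4: 0x9F = 10011111 (10xxxxxx ✓), payload 011111.
Concatenate: 000010000000000011111 = 0x1001F (21 bits → U+1001F).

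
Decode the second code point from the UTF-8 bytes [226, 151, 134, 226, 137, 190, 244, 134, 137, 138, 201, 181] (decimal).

Offset 0: leading byte 0xE2 = 11100010 → 3-byte char #1 = E2 97 86.
Offset 3: leading byte 0xE2 = 11100010 → 3-byte char #2 = E2 89 BE.
Leading byte 0xE2 = 11100010 matches 1110xxxx → 3-byte sequence.
Byte 1: 0xE2 = 11100010, payload 0010 (4 bits).
Byte 2: 0x89 = 10001001 (10xxxxxx ✓), payload 001001.
Byte 3: 0xBE = 10111110 (10xxxxxx ✓), payload 111110.
Concatenate: 0010001001111110 = 0x227E (16 bits → U+227E).

U+227E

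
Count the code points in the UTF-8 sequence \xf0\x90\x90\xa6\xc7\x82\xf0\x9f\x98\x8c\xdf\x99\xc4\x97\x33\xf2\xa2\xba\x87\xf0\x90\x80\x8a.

8

Byte at offset 0: 0xF0 = 11110000 → 4-byte char (#1). Advance 4.
Byte at offset 4: 0xC7 = 11000111 → 2-byte char (#2). Advance 2.
Byte at offset 6: 0xF0 = 11110000 → 4-byte char (#3). Advance 4.
Byte at offset 10: 0xDF = 11011111 → 2-byte char (#4). Advance 2.
Byte at offset 12: 0xC4 = 11000100 → 2-byte char (#5). Advance 2.
Byte at offset 14: 0x33 = 00110011 → 1-byte char (#6). Advance 1.
Byte at offset 15: 0xF2 = 11110010 → 4-byte char (#7). Advance 4.
Byte at offset 19: 0xF0 = 11110000 → 4-byte char (#8). Advance 4.
Reached end at offset 23 after 8 code points.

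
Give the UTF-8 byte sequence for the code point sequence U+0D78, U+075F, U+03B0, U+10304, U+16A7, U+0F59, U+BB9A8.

E0 B5 B8 DD 9F CE B0 F0 90 8C 84 E1 9A A7 E0 BD 99 F2 BB A6 A8

U+0D78: 3-byte form → E0 B5 B8.
U+075F: 2-byte form → DD 9F.
U+03B0: 2-byte form → CE B0.
U+10304: 4-byte form → F0 90 8C 84.
U+16A7: 3-byte form → E1 9A A7.
U+0F59: 3-byte form → E0 BD 99.
U+BB9A8: 4-byte form → F2 BB A6 A8.
Concatenated (21 bytes): E0 B5 B8 DD 9F CE B0 F0 90 8C 84 E1 9A A7 E0 BD 99 F2 BB A6 A8.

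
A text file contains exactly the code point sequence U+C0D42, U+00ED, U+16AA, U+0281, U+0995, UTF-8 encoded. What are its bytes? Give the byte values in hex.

U+C0D42: 4-byte form → F3 80 B5 82.
U+00ED: 2-byte form → C3 AD.
U+16AA: 3-byte form → E1 9A AA.
U+0281: 2-byte form → CA 81.
U+0995: 3-byte form → E0 A6 95.
Concatenated (14 bytes): F3 80 B5 82 C3 AD E1 9A AA CA 81 E0 A6 95.

F3 80 B5 82 C3 AD E1 9A AA CA 81 E0 A6 95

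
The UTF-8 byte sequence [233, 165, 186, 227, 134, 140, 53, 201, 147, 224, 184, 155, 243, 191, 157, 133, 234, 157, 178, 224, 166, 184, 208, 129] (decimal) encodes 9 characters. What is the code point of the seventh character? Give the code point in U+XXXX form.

U+A772

Offset 0: leading byte 0xE9 = 11101001 → 3-byte char #1 = E9 A5 BA.
Offset 3: leading byte 0xE3 = 11100011 → 3-byte char #2 = E3 86 8C.
Offset 6: leading byte 0x35 = 00110101 → 1-byte char #3 = 35.
Offset 7: leading byte 0xC9 = 11001001 → 2-byte char #4 = C9 93.
Offset 9: leading byte 0xE0 = 11100000 → 3-byte char #5 = E0 B8 9B.
Offset 12: leading byte 0xF3 = 11110011 → 4-byte char #6 = F3 BF 9D 85.
Offset 16: leading byte 0xEA = 11101010 → 3-byte char #7 = EA 9D B2.
Leading byte 0xEA = 11101010 matches 1110xxxx → 3-byte sequence.
Byte 1: 0xEA = 11101010, payload 1010 (4 bits).
Byte 2: 0x9D = 10011101 (10xxxxxx ✓), payload 011101.
Byte 3: 0xB2 = 10110010 (10xxxxxx ✓), payload 110010.
Concatenate: 1010011101110010 = 0xA772 (16 bits → U+A772).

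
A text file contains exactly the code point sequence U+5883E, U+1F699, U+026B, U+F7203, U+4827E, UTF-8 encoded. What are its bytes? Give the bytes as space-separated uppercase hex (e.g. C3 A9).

U+5883E: 4-byte form → F1 98 A0 BE.
U+1F699: 4-byte form → F0 9F 9A 99.
U+026B: 2-byte form → C9 AB.
U+F7203: 4-byte form → F3 B7 88 83.
U+4827E: 4-byte form → F1 88 89 BE.
Concatenated (18 bytes): F1 98 A0 BE F0 9F 9A 99 C9 AB F3 B7 88 83 F1 88 89 BE.

F1 98 A0 BE F0 9F 9A 99 C9 AB F3 B7 88 83 F1 88 89 BE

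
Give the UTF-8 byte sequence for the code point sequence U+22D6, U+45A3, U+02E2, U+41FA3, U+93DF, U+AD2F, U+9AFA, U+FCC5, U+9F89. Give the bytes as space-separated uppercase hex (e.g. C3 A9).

E2 8B 96 E4 96 A3 CB A2 F1 81 BE A3 E9 8F 9F EA B4 AF E9 AB BA EF B3 85 E9 BE 89

U+22D6: 3-byte form → E2 8B 96.
U+45A3: 3-byte form → E4 96 A3.
U+02E2: 2-byte form → CB A2.
U+41FA3: 4-byte form → F1 81 BE A3.
U+93DF: 3-byte form → E9 8F 9F.
U+AD2F: 3-byte form → EA B4 AF.
U+9AFA: 3-byte form → E9 AB BA.
U+FCC5: 3-byte form → EF B3 85.
U+9F89: 3-byte form → E9 BE 89.
Concatenated (27 bytes): E2 8B 96 E4 96 A3 CB A2 F1 81 BE A3 E9 8F 9F EA B4 AF E9 AB BA EF B3 85 E9 BE 89.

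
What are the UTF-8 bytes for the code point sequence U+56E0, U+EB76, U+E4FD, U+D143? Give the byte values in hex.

U+56E0: 3-byte form → E5 9B A0.
U+EB76: 3-byte form → EE AD B6.
U+E4FD: 3-byte form → EE 93 BD.
U+D143: 3-byte form → ED 85 83.
Concatenated (12 bytes): E5 9B A0 EE AD B6 EE 93 BD ED 85 83.

E5 9B A0 EE AD B6 EE 93 BD ED 85 83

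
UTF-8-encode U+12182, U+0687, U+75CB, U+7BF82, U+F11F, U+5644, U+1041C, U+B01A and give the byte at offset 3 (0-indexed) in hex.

0x82

U+12182 → 4-byte form F0 92 86 82 at offsets 0–3.
Offset 3 falls in char 1's range; it's byte 4 of F0 92 86 82 = 0x82.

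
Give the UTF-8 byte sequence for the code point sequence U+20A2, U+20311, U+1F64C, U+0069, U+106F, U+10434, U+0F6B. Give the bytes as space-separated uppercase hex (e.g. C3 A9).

U+20A2: 3-byte form → E2 82 A2.
U+20311: 4-byte form → F0 A0 8C 91.
U+1F64C: 4-byte form → F0 9F 99 8C.
U+0069: 1-byte form → 69.
U+106F: 3-byte form → E1 81 AF.
U+10434: 4-byte form → F0 90 90 B4.
U+0F6B: 3-byte form → E0 BD AB.
Concatenated (22 bytes): E2 82 A2 F0 A0 8C 91 F0 9F 99 8C 69 E1 81 AF F0 90 90 B4 E0 BD AB.

E2 82 A2 F0 A0 8C 91 F0 9F 99 8C 69 E1 81 AF F0 90 90 B4 E0 BD AB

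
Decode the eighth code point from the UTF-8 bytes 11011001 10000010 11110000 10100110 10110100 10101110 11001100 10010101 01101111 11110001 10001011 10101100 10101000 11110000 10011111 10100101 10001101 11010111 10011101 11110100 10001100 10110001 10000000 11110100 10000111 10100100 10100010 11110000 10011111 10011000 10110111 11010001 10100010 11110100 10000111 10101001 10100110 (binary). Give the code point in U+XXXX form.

Offset 0: leading byte 0xD9 = 11011001 → 2-byte char #1 = D9 82.
Offset 2: leading byte 0xF0 = 11110000 → 4-byte char #2 = F0 A6 B4 AE.
Offset 6: leading byte 0xCC = 11001100 → 2-byte char #3 = CC 95.
Offset 8: leading byte 0x6F = 01101111 → 1-byte char #4 = 6F.
Offset 9: leading byte 0xF1 = 11110001 → 4-byte char #5 = F1 8B AC A8.
Offset 13: leading byte 0xF0 = 11110000 → 4-byte char #6 = F0 9F A5 8D.
Offset 17: leading byte 0xD7 = 11010111 → 2-byte char #7 = D7 9D.
Offset 19: leading byte 0xF4 = 11110100 → 4-byte char #8 = F4 8C B1 80.
Leading byte 0xF4 = 11110100 matches 11110xxx → 4-byte sequence.
Byte 1: 0xF4 = 11110100, payload 100 (3 bits).
Byte 2: 0x8C = 10001100 (10xxxxxx ✓), payload 001100.
Byte 3: 0xB1 = 10110001 (10xxxxxx ✓), payload 110001.
Byte 4: 0x80 = 10000000 (10xxxxxx ✓), payload 000000.
Concatenate: 100001100110001000000 = 0x10CC40 (21 bits → U+10CC40).

U+10CC40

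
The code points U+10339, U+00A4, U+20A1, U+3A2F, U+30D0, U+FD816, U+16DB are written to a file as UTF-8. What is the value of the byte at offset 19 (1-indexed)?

1-indexed offset 19 is 0-indexed offset 18.
U+10339 → 4-byte form F0 90 8C B9 at offsets 0–3.
U+00A4 → 2-byte form C2 A4 at offsets 4–5.
U+20A1 → 3-byte form E2 82 A1 at offsets 6–8.
U+3A2F → 3-byte form E3 A8 AF at offsets 9–11.
U+30D0 → 3-byte form E3 83 90 at offsets 12–14.
U+FD816 → 4-byte form F3 BD A0 96 at offsets 15–18.
Offset 18 falls in char 6's range; it's byte 4 of F3 BD A0 96 = 0x96.

0x96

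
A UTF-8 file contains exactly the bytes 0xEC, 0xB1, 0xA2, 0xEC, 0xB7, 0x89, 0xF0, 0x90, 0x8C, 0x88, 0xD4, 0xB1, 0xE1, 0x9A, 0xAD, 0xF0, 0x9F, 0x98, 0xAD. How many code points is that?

Byte at offset 0: 0xEC = 11101100 → 3-byte char (#1). Advance 3.
Byte at offset 3: 0xEC = 11101100 → 3-byte char (#2). Advance 3.
Byte at offset 6: 0xF0 = 11110000 → 4-byte char (#3). Advance 4.
Byte at offset 10: 0xD4 = 11010100 → 2-byte char (#4). Advance 2.
Byte at offset 12: 0xE1 = 11100001 → 3-byte char (#5). Advance 3.
Byte at offset 15: 0xF0 = 11110000 → 4-byte char (#6). Advance 4.
Reached end at offset 19 after 6 code points.

6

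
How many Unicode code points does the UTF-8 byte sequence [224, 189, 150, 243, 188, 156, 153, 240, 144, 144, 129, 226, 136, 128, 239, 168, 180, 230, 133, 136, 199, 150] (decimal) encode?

Byte at offset 0: 0xE0 = 11100000 → 3-byte char (#1). Advance 3.
Byte at offset 3: 0xF3 = 11110011 → 4-byte char (#2). Advance 4.
Byte at offset 7: 0xF0 = 11110000 → 4-byte char (#3). Advance 4.
Byte at offset 11: 0xE2 = 11100010 → 3-byte char (#4). Advance 3.
Byte at offset 14: 0xEF = 11101111 → 3-byte char (#5). Advance 3.
Byte at offset 17: 0xE6 = 11100110 → 3-byte char (#6). Advance 3.
Byte at offset 20: 0xC7 = 11000111 → 2-byte char (#7). Advance 2.
Reached end at offset 22 after 7 code points.

7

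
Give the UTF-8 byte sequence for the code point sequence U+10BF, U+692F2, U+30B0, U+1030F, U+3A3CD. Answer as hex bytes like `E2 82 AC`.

U+10BF: 3-byte form → E1 82 BF.
U+692F2: 4-byte form → F1 A9 8B B2.
U+30B0: 3-byte form → E3 82 B0.
U+1030F: 4-byte form → F0 90 8C 8F.
U+3A3CD: 4-byte form → F0 BA 8F 8D.
Concatenated (18 bytes): E1 82 BF F1 A9 8B B2 E3 82 B0 F0 90 8C 8F F0 BA 8F 8D.

E1 82 BF F1 A9 8B B2 E3 82 B0 F0 90 8C 8F F0 BA 8F 8D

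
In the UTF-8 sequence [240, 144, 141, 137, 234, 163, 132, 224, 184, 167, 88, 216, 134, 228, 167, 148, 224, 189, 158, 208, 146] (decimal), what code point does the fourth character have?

Offset 0: leading byte 0xF0 = 11110000 → 4-byte char #1 = F0 90 8D 89.
Offset 4: leading byte 0xEA = 11101010 → 3-byte char #2 = EA A3 84.
Offset 7: leading byte 0xE0 = 11100000 → 3-byte char #3 = E0 B8 A7.
Offset 10: leading byte 0x58 = 01011000 → 1-byte char #4 = 58.
Leading byte 0x58 = 01011000 matches 0xxxxxxx → 1-byte sequence.
Byte 1: 0x58 = 01011000, payload 1011000 (7 bits).
Concatenate: 1011000 = 0x58 (7 bits → U+0058).

U+0058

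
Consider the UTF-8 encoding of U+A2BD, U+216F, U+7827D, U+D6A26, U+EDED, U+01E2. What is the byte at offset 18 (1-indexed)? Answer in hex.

1-indexed offset 18 is 0-indexed offset 17.
U+A2BD → 3-byte form EA 8A BD at offsets 0–2.
U+216F → 3-byte form E2 85 AF at offsets 3–5.
U+7827D → 4-byte form F1 B8 89 BD at offsets 6–9.
U+D6A26 → 4-byte form F3 96 A8 A6 at offsets 10–13.
U+EDED → 3-byte form EE B7 AD at offsets 14–16.
U+01E2 → 2-byte form C7 A2 at offsets 17–18.
Offset 17 falls in char 6's range; it's byte 1 of C7 A2 = 0xC7.

0xC7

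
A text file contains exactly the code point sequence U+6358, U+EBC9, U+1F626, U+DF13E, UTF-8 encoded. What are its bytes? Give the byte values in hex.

E6 8D 98 EE AF 89 F0 9F 98 A6 F3 9F 84 BE

U+6358: 3-byte form → E6 8D 98.
U+EBC9: 3-byte form → EE AF 89.
U+1F626: 4-byte form → F0 9F 98 A6.
U+DF13E: 4-byte form → F3 9F 84 BE.
Concatenated (14 bytes): E6 8D 98 EE AF 89 F0 9F 98 A6 F3 9F 84 BE.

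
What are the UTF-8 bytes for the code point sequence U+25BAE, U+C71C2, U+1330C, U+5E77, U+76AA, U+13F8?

F0 A5 AE AE F3 87 87 82 F0 93 8C 8C E5 B9 B7 E7 9A AA E1 8F B8

U+25BAE: 4-byte form → F0 A5 AE AE.
U+C71C2: 4-byte form → F3 87 87 82.
U+1330C: 4-byte form → F0 93 8C 8C.
U+5E77: 3-byte form → E5 B9 B7.
U+76AA: 3-byte form → E7 9A AA.
U+13F8: 3-byte form → E1 8F B8.
Concatenated (21 bytes): F0 A5 AE AE F3 87 87 82 F0 93 8C 8C E5 B9 B7 E7 9A AA E1 8F B8.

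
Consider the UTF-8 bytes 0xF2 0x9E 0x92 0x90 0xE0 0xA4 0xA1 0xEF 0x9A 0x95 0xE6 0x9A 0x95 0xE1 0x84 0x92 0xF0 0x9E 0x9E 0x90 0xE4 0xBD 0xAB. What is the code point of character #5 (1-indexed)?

U+1112

Offset 0: leading byte 0xF2 = 11110010 → 4-byte char #1 = F2 9E 92 90.
Offset 4: leading byte 0xE0 = 11100000 → 3-byte char #2 = E0 A4 A1.
Offset 7: leading byte 0xEF = 11101111 → 3-byte char #3 = EF 9A 95.
Offset 10: leading byte 0xE6 = 11100110 → 3-byte char #4 = E6 9A 95.
Offset 13: leading byte 0xE1 = 11100001 → 3-byte char #5 = E1 84 92.
Leading byte 0xE1 = 11100001 matches 1110xxxx → 3-byte sequence.
Byte 1: 0xE1 = 11100001, payload 0001 (4 bits).
Byte 2: 0x84 = 10000100 (10xxxxxx ✓), payload 000100.
Byte 3: 0x92 = 10010010 (10xxxxxx ✓), payload 010010.
Concatenate: 0001000100010010 = 0x1112 (16 bits → U+1112).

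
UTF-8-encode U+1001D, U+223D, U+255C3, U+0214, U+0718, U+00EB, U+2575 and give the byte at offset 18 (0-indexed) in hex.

U+1001D → 4-byte form F0 90 80 9D at offsets 0–3.
U+223D → 3-byte form E2 88 BD at offsets 4–6.
U+255C3 → 4-byte form F0 A5 97 83 at offsets 7–10.
U+0214 → 2-byte form C8 94 at offsets 11–12.
U+0718 → 2-byte form DC 98 at offsets 13–14.
U+00EB → 2-byte form C3 AB at offsets 15–16.
U+2575 → 3-byte form E2 95 B5 at offsets 17–19.
Offset 18 falls in char 7's range; it's byte 2 of E2 95 B5 = 0x95.

0x95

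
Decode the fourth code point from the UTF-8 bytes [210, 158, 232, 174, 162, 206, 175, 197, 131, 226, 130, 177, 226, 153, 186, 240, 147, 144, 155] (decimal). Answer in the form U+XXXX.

U+0143

Offset 0: leading byte 0xD2 = 11010010 → 2-byte char #1 = D2 9E.
Offset 2: leading byte 0xE8 = 11101000 → 3-byte char #2 = E8 AE A2.
Offset 5: leading byte 0xCE = 11001110 → 2-byte char #3 = CE AF.
Offset 7: leading byte 0xC5 = 11000101 → 2-byte char #4 = C5 83.
Leading byte 0xC5 = 11000101 matches 110xxxxx → 2-byte sequence.
Byte 1: 0xC5 = 11000101, payload 00101 (5 bits).
Byte 2: 0x83 = 10000011 (10xxxxxx ✓), payload 000011.
Concatenate: 00101000011 = 0x143 (11 bits → U+0143).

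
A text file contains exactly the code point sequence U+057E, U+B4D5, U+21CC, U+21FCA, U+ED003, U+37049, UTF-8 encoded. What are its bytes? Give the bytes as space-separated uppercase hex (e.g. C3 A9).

U+057E: 2-byte form → D5 BE.
U+B4D5: 3-byte form → EB 93 95.
U+21CC: 3-byte form → E2 87 8C.
U+21FCA: 4-byte form → F0 A1 BF 8A.
U+ED003: 4-byte form → F3 AD 80 83.
U+37049: 4-byte form → F0 B7 81 89.
Concatenated (20 bytes): D5 BE EB 93 95 E2 87 8C F0 A1 BF 8A F3 AD 80 83 F0 B7 81 89.

D5 BE EB 93 95 E2 87 8C F0 A1 BF 8A F3 AD 80 83 F0 B7 81 89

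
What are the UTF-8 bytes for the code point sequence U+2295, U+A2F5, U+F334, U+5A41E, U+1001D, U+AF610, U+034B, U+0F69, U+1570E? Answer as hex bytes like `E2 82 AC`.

U+2295: 3-byte form → E2 8A 95.
U+A2F5: 3-byte form → EA 8B B5.
U+F334: 3-byte form → EF 8C B4.
U+5A41E: 4-byte form → F1 9A 90 9E.
U+1001D: 4-byte form → F0 90 80 9D.
U+AF610: 4-byte form → F2 AF 98 90.
U+034B: 2-byte form → CD 8B.
U+0F69: 3-byte form → E0 BD A9.
U+1570E: 4-byte form → F0 95 9C 8E.
Concatenated (30 bytes): E2 8A 95 EA 8B B5 EF 8C B4 F1 9A 90 9E F0 90 80 9D F2 AF 98 90 CD 8B E0 BD A9 F0 95 9C 8E.

E2 8A 95 EA 8B B5 EF 8C B4 F1 9A 90 9E F0 90 80 9D F2 AF 98 90 CD 8B E0 BD A9 F0 95 9C 8E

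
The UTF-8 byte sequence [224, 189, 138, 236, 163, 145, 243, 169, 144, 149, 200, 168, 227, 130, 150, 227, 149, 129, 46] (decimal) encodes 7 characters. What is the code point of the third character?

Offset 0: leading byte 0xE0 = 11100000 → 3-byte char #1 = E0 BD 8A.
Offset 3: leading byte 0xEC = 11101100 → 3-byte char #2 = EC A3 91.
Offset 6: leading byte 0xF3 = 11110011 → 4-byte char #3 = F3 A9 90 95.
Leading byte 0xF3 = 11110011 matches 11110xxx → 4-byte sequence.
Byte 1: 0xF3 = 11110011, payload 011 (3 bits).
Byte 2: 0xA9 = 10101001 (10xxxxxx ✓), payload 101001.
Byte 3: 0x90 = 10010000 (10xxxxxx ✓), payload 010000.
Byte 4: 0x95 = 10010101 (10xxxxxx ✓), payload 010101.
Concatenate: 011101001010000010101 = 0xE9415 (21 bits → U+E9415).

U+E9415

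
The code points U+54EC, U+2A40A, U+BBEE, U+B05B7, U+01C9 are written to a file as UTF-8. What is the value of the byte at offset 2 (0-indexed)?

U+54EC → 3-byte form E5 93 AC at offsets 0–2.
Offset 2 falls in char 1's range; it's byte 3 of E5 93 AC = 0xAC.

0xAC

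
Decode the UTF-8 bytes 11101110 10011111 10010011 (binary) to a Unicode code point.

Leading byte 0xEE = 11101110 matches 1110xxxx → 3-byte sequence.
Byte 1: 0xEE = 11101110, payload 1110 (4 bits).
Byte 2: 0x9F = 10011111 (10xxxxxx ✓), payload 011111.
Byte 3: 0x93 = 10010011 (10xxxxxx ✓), payload 010011.
Concatenate: 1110011111010011 = 0xE7D3 (16 bits → U+E7D3).

U+E7D3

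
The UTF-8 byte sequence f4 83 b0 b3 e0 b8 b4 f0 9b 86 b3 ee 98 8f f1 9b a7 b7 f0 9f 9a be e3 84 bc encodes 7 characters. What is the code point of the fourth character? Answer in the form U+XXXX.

U+E60F

Offset 0: leading byte 0xF4 = 11110100 → 4-byte char #1 = F4 83 B0 B3.
Offset 4: leading byte 0xE0 = 11100000 → 3-byte char #2 = E0 B8 B4.
Offset 7: leading byte 0xF0 = 11110000 → 4-byte char #3 = F0 9B 86 B3.
Offset 11: leading byte 0xEE = 11101110 → 3-byte char #4 = EE 98 8F.
Leading byte 0xEE = 11101110 matches 1110xxxx → 3-byte sequence.
Byte 1: 0xEE = 11101110, payload 1110 (4 bits).
Byte 2: 0x98 = 10011000 (10xxxxxx ✓), payload 011000.
Byte 3: 0x8F = 10001111 (10xxxxxx ✓), payload 001111.
Concatenate: 1110011000001111 = 0xE60F (16 bits → U+E60F).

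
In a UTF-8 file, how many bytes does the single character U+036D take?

U+036D = 0x36D. UTF-8 uses 1 byte below 0x80, 2 below 0x800, 3 below 0x10000, 4 up to 0x10FFFF. 0x36D is in U+0080–U+07FF → 2 bytes.

2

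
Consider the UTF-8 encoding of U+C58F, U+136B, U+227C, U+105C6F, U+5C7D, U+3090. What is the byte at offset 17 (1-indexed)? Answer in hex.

1-indexed offset 17 is 0-indexed offset 16.
U+C58F → 3-byte form EC 96 8F at offsets 0–2.
U+136B → 3-byte form E1 8D AB at offsets 3–5.
U+227C → 3-byte form E2 89 BC at offsets 6–8.
U+105C6F → 4-byte form F4 85 B1 AF at offsets 9–12.
U+5C7D → 3-byte form E5 B1 BD at offsets 13–15.
U+3090 → 3-byte form E3 82 90 at offsets 16–18.
Offset 16 falls in char 6's range; it's byte 1 of E3 82 90 = 0xE3.

0xE3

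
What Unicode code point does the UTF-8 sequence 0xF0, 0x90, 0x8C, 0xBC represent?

U+1033C

Leading byte 0xF0 = 11110000 matches 11110xxx → 4-byte sequence.
Byte 1: 0xF0 = 11110000, payload 000 (3 bits).
Byte 2: 0x90 = 10010000 (10xxxxxx ✓), payload 010000.
Byte 3: 0x8C = 10001100 (10xxxxxx ✓), payload 001100.
Byte 4: 0xBC = 10111100 (10xxxxxx ✓), payload 111100.
Concatenate: 000010000001100111100 = 0x1033C (21 bits → U+1033C).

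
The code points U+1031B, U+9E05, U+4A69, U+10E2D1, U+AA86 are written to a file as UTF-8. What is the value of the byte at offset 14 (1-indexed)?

1-indexed offset 14 is 0-indexed offset 13.
U+1031B → 4-byte form F0 90 8C 9B at offsets 0–3.
U+9E05 → 3-byte form E9 B8 85 at offsets 4–6.
U+4A69 → 3-byte form E4 A9 A9 at offsets 7–9.
U+10E2D1 → 4-byte form F4 8E 8B 91 at offsets 10–13.
Offset 13 falls in char 4's range; it's byte 4 of F4 8E 8B 91 = 0x91.

0x91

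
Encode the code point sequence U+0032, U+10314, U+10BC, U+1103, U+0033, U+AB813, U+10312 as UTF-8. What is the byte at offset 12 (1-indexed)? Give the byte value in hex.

0x33

1-indexed offset 12 is 0-indexed offset 11.
U+0032 → 1-byte form 32 at offsets 0–0.
U+10314 → 4-byte form F0 90 8C 94 at offsets 1–4.
U+10BC → 3-byte form E1 82 BC at offsets 5–7.
U+1103 → 3-byte form E1 84 83 at offsets 8–10.
U+0033 → 1-byte form 33 at offsets 11–11.
Offset 11 falls in char 5's range; it's byte 1 of 33 = 0x33.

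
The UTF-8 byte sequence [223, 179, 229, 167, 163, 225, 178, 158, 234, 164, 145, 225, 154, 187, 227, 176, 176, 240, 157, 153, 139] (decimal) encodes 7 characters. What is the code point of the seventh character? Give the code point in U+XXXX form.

Offset 0: leading byte 0xDF = 11011111 → 2-byte char #1 = DF B3.
Offset 2: leading byte 0xE5 = 11100101 → 3-byte char #2 = E5 A7 A3.
Offset 5: leading byte 0xE1 = 11100001 → 3-byte char #3 = E1 B2 9E.
Offset 8: leading byte 0xEA = 11101010 → 3-byte char #4 = EA A4 91.
Offset 11: leading byte 0xE1 = 11100001 → 3-byte char #5 = E1 9A BB.
Offset 14: leading byte 0xE3 = 11100011 → 3-byte char #6 = E3 B0 B0.
Offset 17: leading byte 0xF0 = 11110000 → 4-byte char #7 = F0 9D 99 8B.
Leading byte 0xF0 = 11110000 matches 11110xxx → 4-byte sequence.
Byte 1: 0xF0 = 11110000, payload 000 (3 bits).
Byte 2: 0x9D = 10011101 (10xxxxxx ✓), payload 011101.
Byte 3: 0x99 = 10011001 (10xxxxxx ✓), payload 011001.
Byte 4: 0x8B = 10001011 (10xxxxxx ✓), payload 001011.
Concatenate: 000011101011001001011 = 0x1D64B (21 bits → U+1D64B).

U+1D64B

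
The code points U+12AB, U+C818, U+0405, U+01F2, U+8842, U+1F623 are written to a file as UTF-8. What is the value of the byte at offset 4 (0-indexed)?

0xA0

U+12AB → 3-byte form E1 8A AB at offsets 0–2.
U+C818 → 3-byte form EC A0 98 at offsets 3–5.
Offset 4 falls in char 2's range; it's byte 2 of EC A0 98 = 0xA0.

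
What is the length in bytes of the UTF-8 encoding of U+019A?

2

U+019A = 0x19A. UTF-8 uses 1 byte below 0x80, 2 below 0x800, 3 below 0x10000, 4 up to 0x10FFFF. 0x19A is in U+0080–U+07FF → 2 bytes.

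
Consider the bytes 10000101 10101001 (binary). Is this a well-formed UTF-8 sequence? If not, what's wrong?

Byte 0x85 = 10000101 has the form 10xxxxxx — a continuation byte — but there is no preceding leading byte.

invalid (continuation byte with no leading byte)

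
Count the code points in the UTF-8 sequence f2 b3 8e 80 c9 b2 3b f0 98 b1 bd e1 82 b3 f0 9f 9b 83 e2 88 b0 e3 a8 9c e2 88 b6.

Byte at offset 0: 0xF2 = 11110010 → 4-byte char (#1). Advance 4.
Byte at offset 4: 0xC9 = 11001001 → 2-byte char (#2). Advance 2.
Byte at offset 6: 0x3B = 00111011 → 1-byte char (#3). Advance 1.
Byte at offset 7: 0xF0 = 11110000 → 4-byte char (#4). Advance 4.
Byte at offset 11: 0xE1 = 11100001 → 3-byte char (#5). Advance 3.
Byte at offset 14: 0xF0 = 11110000 → 4-byte char (#6). Advance 4.
Byte at offset 18: 0xE2 = 11100010 → 3-byte char (#7). Advance 3.
Byte at offset 21: 0xE3 = 11100011 → 3-byte char (#8). Advance 3.
Byte at offset 24: 0xE2 = 11100010 → 3-byte char (#9). Advance 3.
Reached end at offset 27 after 9 code points.

9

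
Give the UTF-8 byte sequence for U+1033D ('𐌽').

U+1033D = 0x1033D = 66365 decimal. In range U+10000–U+10FFFF → 4-byte form: 11110xxx 10xxxxxx 10xxxxxx 10xxxxxx.
Binary (21 bits): 000010000001100111101.
Split 3+6+6+6: 000 | 010000 | 001100 | 111101.
Byte 1: 11110000 = 0xF0.
Byte 2: 10010000 = 0x90.
Byte 3: 10001100 = 0x8C.
Byte 4: 10111101 = 0xBD.

F0 90 8C BD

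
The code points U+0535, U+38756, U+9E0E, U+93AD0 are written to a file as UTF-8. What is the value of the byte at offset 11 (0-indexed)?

U+0535 → 2-byte form D4 B5 at offsets 0–1.
U+38756 → 4-byte form F0 B8 9D 96 at offsets 2–5.
U+9E0E → 3-byte form E9 B8 8E at offsets 6–8.
U+93AD0 → 4-byte form F2 93 AB 90 at offsets 9–12.
Offset 11 falls in char 4's range; it's byte 3 of F2 93 AB 90 = 0xAB.

0xAB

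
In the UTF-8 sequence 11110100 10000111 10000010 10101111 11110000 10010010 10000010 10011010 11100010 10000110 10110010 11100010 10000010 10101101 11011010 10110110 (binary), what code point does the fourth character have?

U+20AD

Offset 0: leading byte 0xF4 = 11110100 → 4-byte char #1 = F4 87 82 AF.
Offset 4: leading byte 0xF0 = 11110000 → 4-byte char #2 = F0 92 82 9A.
Offset 8: leading byte 0xE2 = 11100010 → 3-byte char #3 = E2 86 B2.
Offset 11: leading byte 0xE2 = 11100010 → 3-byte char #4 = E2 82 AD.
Leading byte 0xE2 = 11100010 matches 1110xxxx → 3-byte sequence.
Byte 1: 0xE2 = 11100010, payload 0010 (4 bits).
Byte 2: 0x82 = 10000010 (10xxxxxx ✓), payload 000010.
Byte 3: 0xAD = 10101101 (10xxxxxx ✓), payload 101101.
Concatenate: 0010000010101101 = 0x20AD (16 bits → U+20AD).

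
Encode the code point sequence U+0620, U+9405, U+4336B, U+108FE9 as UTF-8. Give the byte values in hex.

D8 A0 E9 90 85 F1 83 8D AB F4 88 BF A9

U+0620: 2-byte form → D8 A0.
U+9405: 3-byte form → E9 90 85.
U+4336B: 4-byte form → F1 83 8D AB.
U+108FE9: 4-byte form → F4 88 BF A9.
Concatenated (13 bytes): D8 A0 E9 90 85 F1 83 8D AB F4 88 BF A9.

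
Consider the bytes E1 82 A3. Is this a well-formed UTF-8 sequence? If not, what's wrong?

Leading byte 0xE1 = 11100001 → 3-byte form.
Continuation bytes 0x82=10000010, 0xA3=10100011 all match 10xxxxxx.
Decoded value 0x10A3 is ≥ 0x800 (shortest form) and not a surrogate.

valid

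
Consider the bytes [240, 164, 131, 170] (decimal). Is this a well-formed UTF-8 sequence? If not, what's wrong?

valid

Leading byte 0xF0 = 11110000 → 4-byte form.
Continuation bytes 0xA4=10100100, 0x83=10000011, 0xAA=10101010 all match 10xxxxxx.
Decoded value 0x240EA is ≥ 0x10000 (shortest form) and not a surrogate.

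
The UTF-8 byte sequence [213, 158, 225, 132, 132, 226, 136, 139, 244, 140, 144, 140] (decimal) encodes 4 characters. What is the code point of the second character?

Offset 0: leading byte 0xD5 = 11010101 → 2-byte char #1 = D5 9E.
Offset 2: leading byte 0xE1 = 11100001 → 3-byte char #2 = E1 84 84.
Leading byte 0xE1 = 11100001 matches 1110xxxx → 3-byte sequence.
Byte 1: 0xE1 = 11100001, payload 0001 (4 bits).
Byte 2: 0x84 = 10000100 (10xxxxxx ✓), payload 000100.
Byte 3: 0x84 = 10000100 (10xxxxxx ✓), payload 000100.
Concatenate: 0001000100000100 = 0x1104 (16 bits → U+1104).

U+1104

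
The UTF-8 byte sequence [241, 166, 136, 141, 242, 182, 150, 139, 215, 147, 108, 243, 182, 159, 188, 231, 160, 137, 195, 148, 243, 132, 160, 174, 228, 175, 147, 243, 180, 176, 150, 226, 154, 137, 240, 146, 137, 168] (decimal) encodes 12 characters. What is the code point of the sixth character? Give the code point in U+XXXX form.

U+7809

Offset 0: leading byte 0xF1 = 11110001 → 4-byte char #1 = F1 A6 88 8D.
Offset 4: leading byte 0xF2 = 11110010 → 4-byte char #2 = F2 B6 96 8B.
Offset 8: leading byte 0xD7 = 11010111 → 2-byte char #3 = D7 93.
Offset 10: leading byte 0x6C = 01101100 → 1-byte char #4 = 6C.
Offset 11: leading byte 0xF3 = 11110011 → 4-byte char #5 = F3 B6 9F BC.
Offset 15: leading byte 0xE7 = 11100111 → 3-byte char #6 = E7 A0 89.
Leading byte 0xE7 = 11100111 matches 1110xxxx → 3-byte sequence.
Byte 1: 0xE7 = 11100111, payload 0111 (4 bits).
Byte 2: 0xA0 = 10100000 (10xxxxxx ✓), payload 100000.
Byte 3: 0x89 = 10001001 (10xxxxxx ✓), payload 001001.
Concatenate: 0111100000001001 = 0x7809 (16 bits → U+7809).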